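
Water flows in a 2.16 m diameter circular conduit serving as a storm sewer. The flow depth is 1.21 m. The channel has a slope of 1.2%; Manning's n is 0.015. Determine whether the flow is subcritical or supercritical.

For a circular section of diameter D = 2.16 m at depth y = 1.21 m, the central angle is θ = 2 arccos(1 − 2y/D) = 3.383 rad. Then A = (D²/8)(θ − sin θ) = 2.112 m² and P = Dθ/2 = 3.654 m.
Hydraulic radius R = A/P = 2.112/3.654 = 0.5781 m.
V = (1/n) R^(2/3) √S = (1/0.015) × 0.5781^(2/3) × √0.012 = 5.068 m/s. Hydraulic depth D_h = A/T = 2.112/2.144 = 0.9851 m.
Froude number Fr = V/√(g·D_h) = 5.068/√(9.81×0.9851) = 1.63, which is greater than 1, so the flow is supercritical.

supercritical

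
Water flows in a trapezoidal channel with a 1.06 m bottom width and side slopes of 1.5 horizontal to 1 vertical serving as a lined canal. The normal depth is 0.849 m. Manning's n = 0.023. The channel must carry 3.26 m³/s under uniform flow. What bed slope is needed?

S = 0.0038

With bottom width b = 1.06 m and side slope z = 1.5: A = (b + zy)y = (1.06 + 1.5×0.849)×0.849 = 1.981 m²; P = b + 2y√(1+z²) = 1.06 + 2×0.849×1.803 = 4.121 m.
Hydraulic radius R = A/P = 1.981/4.121 = 0.4807 m.
From Manning's equation, S = [nQ / (1 A R^(2/3))]² = [0.023 × 3.26 / (1 × 1.981 × 0.4807^(2/3))]² = 0.0038.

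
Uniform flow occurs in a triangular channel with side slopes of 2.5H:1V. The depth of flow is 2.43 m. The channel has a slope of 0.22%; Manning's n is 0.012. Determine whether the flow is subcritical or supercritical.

supercritical

For a triangular section with side slope z = 2.5: A = zy² = 2.5×2.43² = 14.76 m²; P = 2y√(1+z²) = 2×2.43×2.693 = 13.09 m.
Hydraulic radius R = A/P = 14.76/13.09 = 1.128 m.
V = (1/n) R^(2/3) √S = (1/0.012) × 1.128^(2/3) × √0.0022 = 4.236 m/s. Hydraulic depth D_h = A/T = 14.76/12.15 = 1.215 m.
Froude number Fr = V/√(g·D_h) = 4.236/√(9.81×1.215) = 1.23, which is greater than 1, so the flow is supercritical.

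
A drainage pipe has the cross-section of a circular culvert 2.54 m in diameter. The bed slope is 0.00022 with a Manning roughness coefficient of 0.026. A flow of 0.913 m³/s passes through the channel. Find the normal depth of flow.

Manning's equation rearranged: A R^(2/3) = nQ / (1·√S) = 0.026 × 0.913 / (√0.00022) = 1.6.
Trying y = 1.27 m: A R^(2/3) = 1.872 — too large.
Trying y = 1.16 m: A R^(2/3) = 1.6 — ≈ 1.6.

y_n = 1.16 m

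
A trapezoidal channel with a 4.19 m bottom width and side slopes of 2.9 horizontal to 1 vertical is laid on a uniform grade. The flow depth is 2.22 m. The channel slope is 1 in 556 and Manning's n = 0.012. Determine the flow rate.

With bottom width b = 4.19 m and side slope z = 2.9: A = (b + zy)y = (4.19 + 2.9×2.22)×2.22 = 23.59 m²; P = b + 2y√(1+z²) = 4.19 + 2×2.22×3.068 = 17.81 m.
Hydraulic radius R = A/P = 23.59/17.81 = 1.325 m.
Manning's equation: Q = (1/n) A R^(2/3) S^(1/2) = (1/0.012) × 23.59 × 1.325^(2/3) × 0.001799^(1/2) = 101 m³/s.

Q = 101 m³/s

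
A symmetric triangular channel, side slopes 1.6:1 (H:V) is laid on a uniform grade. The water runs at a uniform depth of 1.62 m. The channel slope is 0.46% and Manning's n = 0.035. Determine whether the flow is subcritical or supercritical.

subcritical

For a triangular section with side slope z = 1.6: A = zy² = 1.6×1.62² = 4.199 m²; P = 2y√(1+z²) = 2×1.62×1.887 = 6.113 m.
Hydraulic radius R = A/P = 4.199/6.113 = 0.6869 m.
V = (1/n) R^(2/3) √S = (1/0.035) × 0.6869^(2/3) × √0.0046 = 1.509 m/s. Hydraulic depth D_h = A/T = 4.199/5.184 = 0.81 m.
Froude number Fr = V/√(g·D_h) = 1.509/√(9.81×0.81) = 0.535, which is less than 1, so the flow is subcritical.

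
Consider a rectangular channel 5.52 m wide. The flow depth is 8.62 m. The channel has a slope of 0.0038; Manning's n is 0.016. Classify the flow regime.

Flow area A = b·y = 5.52 × 8.62 = 47.58 m². Wetted perimeter P = b + 2y = 5.52 + 2×8.62 = 22.76 m.
Hydraulic radius R = A/P = 47.58/22.76 = 2.091 m.
V = (1/n) R^(2/3) √S = (1/0.016) × 2.091^(2/3) × √0.0038 = 6.299 m/s. Hydraulic depth D_h = A/T = 47.58/5.52 = 8.62 m.
Froude number Fr = V/√(g·D_h) = 6.299/√(9.81×8.62) = 0.685, which is less than 1, so the flow is subcritical.

subcritical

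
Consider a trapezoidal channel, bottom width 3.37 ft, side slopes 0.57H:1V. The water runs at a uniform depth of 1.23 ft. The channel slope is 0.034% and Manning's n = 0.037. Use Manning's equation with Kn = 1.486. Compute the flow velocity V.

With bottom width b = 3.37 ft and side slope z = 0.57: A = (b + zy)y = (3.37 + 0.57×1.23)×1.23 = 5.007 ft²; P = b + 2y√(1+z²) = 3.37 + 2×1.23×1.151 = 6.202 ft.
Hydraulic radius R = A/P = 5.007/6.202 = 0.8074 ft.
From Manning's equation, V = (1.486/n) R^(2/3) S^(1/2) = (1.486/0.037) × 0.8074^(2/3) × 0.00034^(1/2) = 0.642 ft/s.

V = 0.642 ft/s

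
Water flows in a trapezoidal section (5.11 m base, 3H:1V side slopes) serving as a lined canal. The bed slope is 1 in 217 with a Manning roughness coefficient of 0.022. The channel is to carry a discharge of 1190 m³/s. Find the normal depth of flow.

y_n = 6.64 m

Manning's equation rearranged: A R^(2/3) = nQ / (1·√S) = 0.022 × 1190 / (√0.004608) = 385.7.
Try y = 8.05 m: A R^(2/3) = 613.6 — too large.
Try y = 5.52 m: A R^(2/3) = 248.2 — too small.
Try y = 6.64 m: A R^(2/3) = 385.2 — matches.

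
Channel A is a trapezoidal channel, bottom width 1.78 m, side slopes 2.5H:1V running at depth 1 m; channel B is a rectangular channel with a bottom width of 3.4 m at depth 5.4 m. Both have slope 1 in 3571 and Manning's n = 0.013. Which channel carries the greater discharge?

Channel A: With bottom width b = 1.78 m and side slope z = 2.5: A = (b + zy)y = (1.78 + 2.5×1)×1 = 4.28 m²; P = b + 2y√(1+z²) = 1.78 + 2×1×2.693 = 7.165 m. Hydraulic radius R = A/P = 4.28/7.165 = 0.5973 m. Q_A = (1/0.013)·4.28·0.5973^(2/3)·√0.00028 = 3.908 m³/s.
Channel B: Flow area A = b·y = 3.4 × 5.4 = 18.36 m². Wetted perimeter P = b + 2y = 3.4 + 2×5.4 = 14.2 m. Hydraulic radius R = A/P = 18.36/14.2 = 1.293 m. Q_B = (1/0.013)·18.36·1.293^(2/3)·√0.00028 = 28.05 m³/s.
Q_A = 3.908 m³/s vs Q_B = 28.05 m³/s, so channel B carries more.

channel B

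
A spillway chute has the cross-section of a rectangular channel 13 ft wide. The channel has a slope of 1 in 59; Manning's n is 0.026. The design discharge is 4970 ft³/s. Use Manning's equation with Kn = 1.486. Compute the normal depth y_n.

Manning's equation rearranged: A R^(2/3) = nQ / (1.486·√S) = 0.026 × 4970 / (1.486 × √0.01695) = 667.9.
Try y = 22.6 ft: A R^(2/3) = 864.6 — too large.
Try y = 12.7 ft: A R^(2/3) = 436.5 — too small.
Try y = 18.1 ft: A R^(2/3) = 667.9 — ≈ 667.9.

y_n = 18.1 ft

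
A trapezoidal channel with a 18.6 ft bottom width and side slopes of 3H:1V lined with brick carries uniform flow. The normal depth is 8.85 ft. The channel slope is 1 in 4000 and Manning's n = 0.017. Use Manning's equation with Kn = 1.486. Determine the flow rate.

Q = 1690 ft³/s

With bottom width b = 18.6 ft and side slope z = 3: A = (b + zy)y = (18.6 + 3×8.85)×8.85 = 399.6 ft²; P = b + 2y√(1+z²) = 18.6 + 2×8.85×3.162 = 74.57 ft.
Hydraulic radius R = A/P = 399.6/74.57 = 5.358 ft.
Manning's equation: Q = (1.486/n) A R^(2/3) S^(1/2) = (1.486/0.017) × 399.6 × 5.358^(2/3) × 0.00025^(1/2) = 1690 ft³/s.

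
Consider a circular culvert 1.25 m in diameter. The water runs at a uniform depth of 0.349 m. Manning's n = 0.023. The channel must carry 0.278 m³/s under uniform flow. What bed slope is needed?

S = 0.00442

For a circular section of diameter D = 1.25 m at depth y = 0.349 m, the central angle is θ = 2 arccos(1 − 2y/D) = 2.227 rad. Then A = (D²/8)(θ − sin θ) = 0.2802 m² and P = Dθ/2 = 1.392 m.
Hydraulic radius R = A/P = 0.2802/1.392 = 0.2013 m.
From Manning's equation, S = [nQ / (1 A R^(2/3))]² = [0.023 × 0.278 / (1 × 0.2802 × 0.2013^(2/3))]² = 0.00442.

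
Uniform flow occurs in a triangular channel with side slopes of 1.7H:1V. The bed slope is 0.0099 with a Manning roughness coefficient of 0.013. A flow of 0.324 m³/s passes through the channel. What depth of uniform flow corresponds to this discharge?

Manning's equation rearranged: A R^(2/3) = nQ / (1·√S) = 0.013 × 0.324 / (√0.0099) = 0.04233.
Trying y = 0.363 m: A R^(2/3) = 0.06504 — over.
Trying y = 0.309 m: A R^(2/3) = 0.04233 — matches.

y_n = 0.309 m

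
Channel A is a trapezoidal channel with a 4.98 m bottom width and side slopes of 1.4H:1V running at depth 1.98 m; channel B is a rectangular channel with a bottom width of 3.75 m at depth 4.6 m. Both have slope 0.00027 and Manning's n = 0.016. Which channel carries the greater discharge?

channel B

Channel A: With bottom width b = 4.98 m and side slope z = 1.4: A = (b + zy)y = (4.98 + 1.4×1.98)×1.98 = 15.35 m²; P = b + 2y√(1+z²) = 4.98 + 2×1.98×1.72 = 11.79 m. Hydraulic radius R = A/P = 15.35/11.79 = 1.302 m. Q_A = (1/0.016)·15.35·1.302^(2/3)·√0.00027 = 18.79 m³/s.
Channel B: Flow area A = b·y = 3.75 × 4.6 = 17.25 m². Wetted perimeter P = b + 2y = 3.75 + 2×4.6 = 12.95 m. Hydraulic radius R = A/P = 17.25/12.95 = 1.332 m. Q_B = (1/0.016)·17.25·1.332^(2/3)·√0.00027 = 21.45 m³/s.
Q_A = 18.79 m³/s vs Q_B = 21.45 m³/s, so channel B carries more.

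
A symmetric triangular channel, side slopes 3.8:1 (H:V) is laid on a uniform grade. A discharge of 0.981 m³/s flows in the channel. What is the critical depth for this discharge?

At critical depth, Q² T / (g A³) = 1, i.e. A³/T = Q²/g = 0.981²/9.81 = 0.0981.
Trying y = 0.375 m: A³/T = 0.05354 — too small.
Trying y = 0.478 m: A³/T = 0.1802 — too large.
Trying y = 0.423 m: A³/T = 0.09778 — ≈ 0.0981.

y_c = 0.423 m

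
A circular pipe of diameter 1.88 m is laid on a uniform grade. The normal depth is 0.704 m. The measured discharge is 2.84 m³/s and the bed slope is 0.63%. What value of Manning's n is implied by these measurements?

n = 0.014

For a circular section of diameter D = 1.88 m at depth y = 0.704 m, the central angle is θ = 2 arccos(1 − 2y/D) = 2.634 rad. Then A = (D²/8)(θ − sin θ) = 0.949 m² and P = Dθ/2 = 2.476 m.
Hydraulic radius R = A/P = 0.949/2.476 = 0.3833 m.
Rearranging Manning's equation: n = (1/Q) A R^(2/3) S^(1/2) = (1/2.84) × 0.949 × 0.3833^(2/3) × √0.0063 = 0.014.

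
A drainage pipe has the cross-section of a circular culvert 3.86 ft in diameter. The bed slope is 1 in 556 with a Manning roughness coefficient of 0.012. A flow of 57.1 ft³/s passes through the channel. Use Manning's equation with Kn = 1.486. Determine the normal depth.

Manning's equation rearranged: A R^(2/3) = nQ / (1.486·√S) = 0.012 × 57.1 / (1.486 × √0.001799) = 10.87.
Try y = 3.26 ft: A R^(2/3) = 11.72 — too large.
Try y = 3.01 ft: A R^(2/3) = 10.88 — ≈ 10.87.

y_n = 3.01 ft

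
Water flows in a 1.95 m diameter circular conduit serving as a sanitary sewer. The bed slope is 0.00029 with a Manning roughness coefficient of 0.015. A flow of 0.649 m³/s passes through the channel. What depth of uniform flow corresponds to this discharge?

Manning's equation rearranged: A R^(2/3) = nQ / (1·√S) = 0.015 × 0.649 / (√0.00029) = 0.5717.
At y = 0.824 m: A R^(2/3) = 0.6887 — too large.
At y = 0.514 m: A R^(2/3) = 0.2813 — too small.
At y = 0.744 m: A R^(2/3) = 0.5715 — ≈ 0.5717.

y_n = 0.744 m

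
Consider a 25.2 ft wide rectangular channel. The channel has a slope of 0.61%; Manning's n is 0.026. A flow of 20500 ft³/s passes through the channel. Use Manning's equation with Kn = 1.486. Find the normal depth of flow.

Manning's equation rearranged: A R^(2/3) = nQ / (1.486·√S) = 0.026 × 20500 / (1.486 × √0.0061) = 4592.
Try y = 46 ft: A R^(2/3) = 5341 — high.
Try y = 40.3 ft: A R^(2/3) = 4587 — ≈ 4592.

y_n = 40.3 ft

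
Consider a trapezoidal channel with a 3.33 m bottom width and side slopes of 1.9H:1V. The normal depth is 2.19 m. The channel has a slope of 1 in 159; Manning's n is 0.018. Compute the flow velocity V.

With bottom width b = 3.33 m and side slope z = 1.9: A = (b + zy)y = (3.33 + 1.9×2.19)×2.19 = 16.41 m²; P = b + 2y√(1+z²) = 3.33 + 2×2.19×2.147 = 12.73 m.
Hydraulic radius R = A/P = 16.41/12.73 = 1.288 m.
From Manning's equation, V = (1/n) R^(2/3) S^(1/2) = (1/0.018) × 1.288^(2/3) × 0.006289^(1/2) = 5.22 m/s.

V = 5.22 m/s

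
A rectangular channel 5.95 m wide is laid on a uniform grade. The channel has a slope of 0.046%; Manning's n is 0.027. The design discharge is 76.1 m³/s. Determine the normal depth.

y_n = 9.36 m

Manning's equation rearranged: A R^(2/3) = nQ / (1·√S) = 0.027 × 76.1 / (√0.00046) = 95.8.
At y = 10.7 m: A R^(2/3) = 111.8 — too large.
At y = 7.08 m: A R^(2/3) = 68.97 — too small.
At y = 9.36 m: A R^(2/3) = 95.84 — matches.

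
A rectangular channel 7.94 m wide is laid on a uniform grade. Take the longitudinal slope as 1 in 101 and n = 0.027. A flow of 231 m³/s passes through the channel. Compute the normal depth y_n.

y_n = 4.73 m

Manning's equation rearranged: A R^(2/3) = nQ / (1·√S) = 0.027 × 231 / (√0.009901) = 62.68.
Trying y = 5.87 m: A R^(2/3) = 82.81 — over.
Trying y = 3.65 m: A R^(2/3) = 44.48 — short.
Trying y = 4.73 m: A R^(2/3) = 62.72 — close enough.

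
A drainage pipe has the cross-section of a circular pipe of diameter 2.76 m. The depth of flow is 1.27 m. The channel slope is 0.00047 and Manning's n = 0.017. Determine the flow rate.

For a circular section of diameter D = 2.76 m at depth y = 1.27 m, the central angle is θ = 2 arccos(1 − 2y/D) = 2.982 rad. Then A = (D²/8)(θ − sin θ) = 2.688 m² and P = Dθ/2 = 4.115 m.
Hydraulic radius R = A/P = 2.688/4.115 = 0.6532 m.
Manning's equation: Q = (1/n) A R^(2/3) S^(1/2) = (1/0.017) × 2.688 × 0.6532^(2/3) × 0.00047^(1/2) = 2.58 m³/s.

Q = 2.58 m³/s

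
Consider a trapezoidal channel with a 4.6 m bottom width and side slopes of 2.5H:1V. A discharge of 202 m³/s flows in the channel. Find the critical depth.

y_c = 3.41 m

At critical depth, Q² T / (g A³) = 1, i.e. A³/T = Q²/g = 202²/9.81 = 4159.
At y = 3.77 m: A³/T = 6304 — over.
At y = 2.85 m: A³/T = 1980 — short.
At y = 3.41 m: A³/T = 4141 — matches.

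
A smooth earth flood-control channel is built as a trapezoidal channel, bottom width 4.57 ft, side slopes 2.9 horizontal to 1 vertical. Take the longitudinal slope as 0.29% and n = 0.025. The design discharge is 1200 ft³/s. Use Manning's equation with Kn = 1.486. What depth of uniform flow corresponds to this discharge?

Manning's equation rearranged: A R^(2/3) = nQ / (1.486·√S) = 0.025 × 1200 / (1.486 × √0.0029) = 374.9.
Try y = 7.97 ft: A R^(2/3) = 567.6 — over.
Try y = 5.56 ft: A R^(2/3) = 238 — short.
Try y = 6.72 ft: A R^(2/3) = 374.8 — ≈ 374.9.

y_n = 6.72 ft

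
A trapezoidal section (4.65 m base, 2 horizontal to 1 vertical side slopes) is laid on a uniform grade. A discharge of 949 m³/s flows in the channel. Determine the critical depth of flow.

At critical depth, Q² T / (g A³) = 1, i.e. A³/T = Q²/g = 949²/9.81 = 91800.
Try y = 6.14 m: A³/T = 38450 — too small.
Try y = 9.16 m: A³/T = 225600 — too large.
Try y = 7.49 m: A³/T = 91830 — matches.

y_c = 7.49 m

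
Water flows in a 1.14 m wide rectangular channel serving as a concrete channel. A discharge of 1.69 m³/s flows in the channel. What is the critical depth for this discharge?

For a rectangular channel, critical depth y_c = (q²/g)^(1/3) where q = Q/b = 1.69/1.14 = 1.482 m²/s.
So y_c = (1.482²/9.81)^(1/3) = 0.607 m.

y_c = 0.607 m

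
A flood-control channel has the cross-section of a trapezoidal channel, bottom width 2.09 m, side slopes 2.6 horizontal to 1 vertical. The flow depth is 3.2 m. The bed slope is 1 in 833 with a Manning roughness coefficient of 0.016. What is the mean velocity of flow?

V = 3.05 m/s

With bottom width b = 2.09 m and side slope z = 2.6: A = (b + zy)y = (2.09 + 2.6×3.2)×3.2 = 33.31 m²; P = b + 2y√(1+z²) = 2.09 + 2×3.2×2.786 = 19.92 m.
Hydraulic radius R = A/P = 33.31/19.92 = 1.672 m.
From Manning's equation, V = (1/n) R^(2/3) S^(1/2) = (1/0.016) × 1.672^(2/3) × 0.0012^(1/2) = 3.05 m/s.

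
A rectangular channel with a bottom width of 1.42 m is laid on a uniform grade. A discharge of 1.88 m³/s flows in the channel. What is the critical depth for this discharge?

y_c = 0.563 m

For a rectangular channel, critical depth y_c = (q²/g)^(1/3) where q = Q/b = 1.88/1.42 = 1.324 m²/s.
So y_c = (1.324²/9.81)^(1/3) = 0.563 m.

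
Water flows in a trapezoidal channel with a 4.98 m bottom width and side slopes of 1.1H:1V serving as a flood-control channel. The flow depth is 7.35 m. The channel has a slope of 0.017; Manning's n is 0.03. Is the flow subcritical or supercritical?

supercritical

With bottom width b = 4.98 m and side slope z = 1.1: A = (b + zy)y = (4.98 + 1.1×7.35)×7.35 = 96.03 m²; P = b + 2y√(1+z²) = 4.98 + 2×7.35×1.487 = 26.83 m.
Hydraulic radius R = A/P = 96.03/26.83 = 3.579 m.
V = (1/n) R^(2/3) √S = (1/0.03) × 3.579^(2/3) × √0.017 = 10.17 m/s. Hydraulic depth D_h = A/T = 96.03/21.15 = 4.54 m.
Froude number Fr = V/√(g·D_h) = 10.17/√(9.81×4.54) = 1.52, which is greater than 1, so the flow is supercritical.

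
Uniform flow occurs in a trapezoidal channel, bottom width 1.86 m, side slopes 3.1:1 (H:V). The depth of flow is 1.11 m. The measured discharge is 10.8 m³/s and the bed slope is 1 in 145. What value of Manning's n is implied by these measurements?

With bottom width b = 1.86 m and side slope z = 3.1: A = (b + zy)y = (1.86 + 3.1×1.11)×1.11 = 5.884 m²; P = b + 2y√(1+z²) = 1.86 + 2×1.11×3.257 = 9.091 m.
Hydraulic radius R = A/P = 5.884/9.091 = 0.6472 m.
Rearranging Manning's equation: n = (1/Q) A R^(2/3) S^(1/2) = (1/10.8) × 5.884 × 0.6472^(2/3) × √0.006897 = 0.0339.

n = 0.0339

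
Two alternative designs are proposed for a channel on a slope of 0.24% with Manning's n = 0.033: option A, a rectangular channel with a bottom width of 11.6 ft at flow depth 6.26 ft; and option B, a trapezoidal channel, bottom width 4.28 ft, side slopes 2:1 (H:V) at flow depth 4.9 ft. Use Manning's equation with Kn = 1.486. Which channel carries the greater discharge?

channel A

Channel A: Flow area A = b·y = 11.6 × 6.26 = 72.62 ft². Wetted perimeter P = b + 2y = 11.6 + 2×6.26 = 24.12 ft. Hydraulic radius R = A/P = 72.62/24.12 = 3.011 ft. Q_A = (1.486/0.033)·72.62·3.011^(2/3)·√0.0024 = 334 ft³/s.
Channel B: With bottom width b = 4.28 ft and side slope z = 2: A = (b + zy)y = (4.28 + 2×4.9)×4.9 = 68.99 ft²; P = b + 2y√(1+z²) = 4.28 + 2×4.9×2.236 = 26.19 ft. Hydraulic radius R = A/P = 68.99/26.19 = 2.634 ft. Q_B = (1.486/0.033)·68.99·2.634^(2/3)·√0.0024 = 290.3 ft³/s.
Q_A = 334 ft³/s vs Q_B = 290.3 ft³/s, so channel A carries more.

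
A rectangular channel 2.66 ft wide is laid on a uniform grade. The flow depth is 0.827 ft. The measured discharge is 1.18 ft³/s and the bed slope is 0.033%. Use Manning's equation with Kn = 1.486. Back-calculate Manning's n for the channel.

Flow area A = b·y = 2.66 × 0.827 = 2.2 ft². Wetted perimeter P = b + 2y = 2.66 + 2×0.827 = 4.314 ft.
Hydraulic radius R = A/P = 2.2/4.314 = 0.5099 ft.
Rearranging Manning's equation: n = (1.486/Q) A R^(2/3) S^(1/2) = (1.486/1.18) × 2.2 × 0.5099^(2/3) × √0.00033 = 0.0321.

n = 0.0321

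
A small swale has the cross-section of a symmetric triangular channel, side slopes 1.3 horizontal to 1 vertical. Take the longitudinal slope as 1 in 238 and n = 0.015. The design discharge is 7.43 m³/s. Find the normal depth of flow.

y_n = 1.4 m

Manning's equation rearranged: A R^(2/3) = nQ / (1·√S) = 0.015 × 7.43 / (√0.004202) = 1.719.
Trying y = 1.56 m: A R^(2/3) = 2.296 — high.
Trying y = 1.02 m: A R^(2/3) = 0.7394 — low.
Trying y = 1.4 m: A R^(2/3) = 1.72 — ≈ 1.719.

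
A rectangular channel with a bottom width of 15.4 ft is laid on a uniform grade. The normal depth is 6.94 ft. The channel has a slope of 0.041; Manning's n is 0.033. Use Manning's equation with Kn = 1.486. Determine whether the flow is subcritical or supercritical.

supercritical

Flow area A = b·y = 15.4 × 6.94 = 106.9 ft². Wetted perimeter P = b + 2y = 15.4 + 2×6.94 = 29.28 ft.
Hydraulic radius R = A/P = 106.9/29.28 = 3.65 ft.
V = (1.486/n) R^(2/3) √S = (1.486/0.033) × 3.65^(2/3) × √0.041 = 21.62 ft/s. Hydraulic depth D_h = A/T = 106.9/15.4 = 6.94 ft.
Froude number Fr = V/√(g·D_h) = 21.62/√(32.2×6.94) = 1.45, which is greater than 1, so the flow is supercritical.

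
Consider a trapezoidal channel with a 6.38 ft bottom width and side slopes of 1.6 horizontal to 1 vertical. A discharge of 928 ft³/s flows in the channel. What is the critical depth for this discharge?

At critical depth, Q² T / (g A³) = 1, i.e. A³/T = Q²/g = 928²/32.2 = 26740.
Try y = 4.71 ft: A³/T = 13130 — short.
Try y = 5.63 ft: A³/T = 26650 — ≈ 26740.

y_c = 5.63 ft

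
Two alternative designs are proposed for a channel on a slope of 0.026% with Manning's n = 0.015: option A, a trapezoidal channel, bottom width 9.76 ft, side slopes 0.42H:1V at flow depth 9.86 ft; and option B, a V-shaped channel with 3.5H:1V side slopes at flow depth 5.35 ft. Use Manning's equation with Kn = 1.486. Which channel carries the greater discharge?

channel A

Channel A: With bottom width b = 9.76 ft and side slope z = 0.42: A = (b + zy)y = (9.76 + 0.42×9.86)×9.86 = 137.1 ft²; P = b + 2y√(1+z²) = 9.76 + 2×9.86×1.085 = 31.15 ft. Hydraulic radius R = A/P = 137.1/31.15 = 4.4 ft. Q_A = (1.486/0.015)·137.1·4.4^(2/3)·√0.00026 = 587.9 ft³/s.
Channel B: For a triangular section with side slope z = 3.5: A = zy² = 3.5×5.35² = 100.2 ft²; P = 2y√(1+z²) = 2×5.35×3.64 = 38.95 ft. Hydraulic radius R = A/P = 100.2/38.95 = 2.572 ft. Q_B = (1.486/0.015)·100.2·2.572^(2/3)·√0.00026 = 300.4 ft³/s.
Q_A = 587.9 ft³/s vs Q_B = 300.4 ft³/s, so channel A carries more.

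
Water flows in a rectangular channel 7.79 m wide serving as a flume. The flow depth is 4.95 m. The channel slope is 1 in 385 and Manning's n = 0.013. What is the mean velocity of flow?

Flow area A = b·y = 7.79 × 4.95 = 38.56 m². Wetted perimeter P = b + 2y = 7.79 + 2×4.95 = 17.69 m.
Hydraulic radius R = A/P = 38.56/17.69 = 2.18 m.
From Manning's equation, V = (1/n) R^(2/3) S^(1/2) = (1/0.013) × 2.18^(2/3) × 0.002597^(1/2) = 6.59 m/s.

V = 6.59 m/s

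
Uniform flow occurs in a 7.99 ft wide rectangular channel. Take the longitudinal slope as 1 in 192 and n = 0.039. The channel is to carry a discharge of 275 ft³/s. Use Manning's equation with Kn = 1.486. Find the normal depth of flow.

y_n = 6.77 ft

Manning's equation rearranged: A R^(2/3) = nQ / (1.486·√S) = 0.039 × 275 / (1.486 × √0.005208) = 100.
At y = 5.59 ft: A R^(2/3) = 78.5 — short.
At y = 6.77 ft: A R^(2/3) = 99.97 — matches.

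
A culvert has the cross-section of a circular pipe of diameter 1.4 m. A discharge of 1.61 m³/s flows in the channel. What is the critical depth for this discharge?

At critical depth, Q² T / (g A³) = 1, i.e. A³/T = Q²/g = 1.61²/9.81 = 0.2642.
Trying y = 0.487 m: A³/T = 0.08095 — low.
Trying y = 0.722 m: A³/T = 0.3666 — high.
Trying y = 0.663 m: A³/T = 0.2647 — close enough.

y_c = 0.663 m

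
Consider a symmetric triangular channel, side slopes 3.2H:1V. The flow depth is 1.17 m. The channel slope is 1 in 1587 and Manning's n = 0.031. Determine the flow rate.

Q = 2.41 m³/s

For a triangular section with side slope z = 3.2: A = zy² = 3.2×1.17² = 4.38 m²; P = 2y√(1+z²) = 2×1.17×3.353 = 7.845 m.
Hydraulic radius R = A/P = 4.38/7.845 = 0.5584 m.
Manning's equation: Q = (1/n) A R^(2/3) S^(1/2) = (1/0.031) × 4.38 × 0.5584^(2/3) × 0.0006301^(1/2) = 2.41 m³/s.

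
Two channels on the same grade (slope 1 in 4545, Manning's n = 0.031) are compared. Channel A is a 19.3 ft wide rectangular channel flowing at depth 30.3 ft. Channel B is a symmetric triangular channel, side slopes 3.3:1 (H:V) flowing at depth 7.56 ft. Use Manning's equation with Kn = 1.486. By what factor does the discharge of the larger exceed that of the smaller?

4.96

Channel A: Flow area A = b·y = 19.3 × 30.3 = 584.8 ft². Wetted perimeter P = b + 2y = 19.3 + 2×30.3 = 79.9 ft. Hydraulic radius R = A/P = 584.8/79.9 = 7.319 ft. Q_A = (1.486/0.031)·584.8·7.319^(2/3)·√0.00022 = 1567 ft³/s.
Channel B: For a triangular section with side slope z = 3.3: A = zy² = 3.3×7.56² = 188.6 ft²; P = 2y√(1+z²) = 2×7.56×3.448 = 52.14 ft. Hydraulic radius R = A/P = 188.6/52.14 = 3.618 ft. Q_B = (1.486/0.031)·188.6·3.618^(2/3)·√0.00022 = 316 ft³/s.
The larger discharge is 1567 ft³/s and the smaller is 316 ft³/s; the ratio is 4.96.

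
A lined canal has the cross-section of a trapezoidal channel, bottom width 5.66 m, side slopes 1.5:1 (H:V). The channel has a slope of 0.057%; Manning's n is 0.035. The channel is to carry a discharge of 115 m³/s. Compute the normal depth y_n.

Manning's equation rearranged: A R^(2/3) = nQ / (1·√S) = 0.035 × 115 / (√0.00057) = 168.6.
Trying y = 6.66 m: A R^(2/3) = 240.8 — over.
Trying y = 4.98 m: A R^(2/3) = 128.9 — short.
Trying y = 5.65 m: A R^(2/3) = 168.6 — matches.

y_n = 5.65 m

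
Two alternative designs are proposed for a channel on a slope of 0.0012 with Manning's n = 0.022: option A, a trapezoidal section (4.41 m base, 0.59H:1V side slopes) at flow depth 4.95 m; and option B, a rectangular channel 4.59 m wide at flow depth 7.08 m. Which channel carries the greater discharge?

channel A

Channel A: With bottom width b = 4.41 m and side slope z = 0.59: A = (b + zy)y = (4.41 + 0.59×4.95)×4.95 = 36.29 m²; P = b + 2y√(1+z²) = 4.41 + 2×4.95×1.161 = 15.9 m. Hydraulic radius R = A/P = 36.29/15.9 = 2.281 m. Q_A = (1/0.022)·36.29·2.281^(2/3)·√0.0012 = 99.02 m³/s.
Channel B: Flow area A = b·y = 4.59 × 7.08 = 32.5 m². Wetted perimeter P = b + 2y = 4.59 + 2×7.08 = 18.75 m. Hydraulic radius R = A/P = 32.5/18.75 = 1.733 m. Q_B = (1/0.022)·32.5·1.733^(2/3)·√0.0012 = 73.83 m³/s.
Q_A = 99.02 m³/s vs Q_B = 73.83 m³/s, so channel A carries more.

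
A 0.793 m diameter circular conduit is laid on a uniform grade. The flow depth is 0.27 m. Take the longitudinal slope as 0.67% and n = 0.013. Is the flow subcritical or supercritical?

For a circular section of diameter D = 0.793 m at depth y = 0.27 m, the central angle is θ = 2 arccos(1 − 2y/D) = 2.492 rad. Then A = (D²/8)(θ − sin θ) = 0.1484 m² and P = Dθ/2 = 0.9881 m.
Hydraulic radius R = A/P = 0.1484/0.9881 = 0.1501 m.
V = (1/n) R^(2/3) √S = (1/0.013) × 0.1501^(2/3) × √0.0067 = 1.779 m/s. Hydraulic depth D_h = A/T = 0.1484/0.7516 = 0.1974 m.
Froude number Fr = V/√(g·D_h) = 1.779/√(9.81×0.1974) = 1.28, which is greater than 1, so the flow is supercritical.

supercritical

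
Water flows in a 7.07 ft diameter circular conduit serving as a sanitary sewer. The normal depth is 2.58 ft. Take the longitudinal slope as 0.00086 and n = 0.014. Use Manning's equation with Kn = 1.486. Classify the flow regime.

For a circular section of diameter D = 7.07 ft at depth y = 2.58 ft, the central angle is θ = 2 arccos(1 − 2y/D) = 2.594 rad. Then A = (D²/8)(θ − sin θ) = 12.96 ft² and P = Dθ/2 = 9.171 ft.
Hydraulic radius R = A/P = 12.96/9.171 = 1.413 ft.
V = (1.486/n) R^(2/3) √S = (1.486/0.014) × 1.413^(2/3) × √0.00086 = 3.92 ft/s. Hydraulic depth D_h = A/T = 12.96/6.807 = 1.904 ft.
Froude number Fr = V/√(g·D_h) = 3.92/√(32.2×1.904) = 0.501, which is less than 1, so the flow is subcritical.

subcritical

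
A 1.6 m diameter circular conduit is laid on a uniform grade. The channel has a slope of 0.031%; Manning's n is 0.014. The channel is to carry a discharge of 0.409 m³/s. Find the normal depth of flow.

Manning's equation rearranged: A R^(2/3) = nQ / (1·√S) = 0.014 × 0.409 / (√0.00031) = 0.3252.
Trying y = 0.425 m: A R^(2/3) = 0.1685 — short.
Trying y = 0.701 m: A R^(2/3) = 0.4336 — over.
Trying y = 0.599 m: A R^(2/3) = 0.3256 — ≈ 0.3252.

y_n = 0.599 m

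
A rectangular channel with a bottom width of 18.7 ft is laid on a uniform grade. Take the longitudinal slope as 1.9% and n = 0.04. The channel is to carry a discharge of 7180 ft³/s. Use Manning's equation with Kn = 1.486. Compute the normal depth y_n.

y_n = 21.5 ft

Manning's equation rearranged: A R^(2/3) = nQ / (1.486·√S) = 0.04 × 7180 / (1.486 × √0.019) = 1402.
At y = 27.4 ft: A R^(2/3) = 1870 — high.
At y = 18.2 ft: A R^(2/3) = 1146 — low.
At y = 21.5 ft: A R^(2/3) = 1403 — ≈ 1402.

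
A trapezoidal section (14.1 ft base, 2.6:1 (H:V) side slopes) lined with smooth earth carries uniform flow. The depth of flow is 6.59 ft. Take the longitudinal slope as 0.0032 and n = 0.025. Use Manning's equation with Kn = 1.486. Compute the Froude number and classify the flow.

subcritical

With bottom width b = 14.1 ft and side slope z = 2.6: A = (b + zy)y = (14.1 + 2.6×6.59)×6.59 = 205.8 ft²; P = b + 2y√(1+z²) = 14.1 + 2×6.59×2.786 = 50.82 ft.
Hydraulic radius R = A/P = 205.8/50.82 = 4.051 ft.
V = (1.486/n) R^(2/3) √S = (1.486/0.025) × 4.051^(2/3) × √0.0032 = 8.544 ft/s. Hydraulic depth D_h = A/T = 205.8/48.37 = 4.256 ft.
Froude number Fr = V/√(g·D_h) = 8.544/√(32.2×4.256) = 0.73, which is less than 1, so the flow is subcritical.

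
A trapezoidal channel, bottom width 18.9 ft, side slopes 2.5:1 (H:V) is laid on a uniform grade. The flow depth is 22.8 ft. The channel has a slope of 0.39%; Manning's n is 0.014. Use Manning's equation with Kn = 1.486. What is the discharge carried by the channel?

With bottom width b = 18.9 ft and side slope z = 2.5: A = (b + zy)y = (18.9 + 2.5×22.8)×22.8 = 1731 ft²; P = b + 2y√(1+z²) = 18.9 + 2×22.8×2.693 = 141.7 ft.
Hydraulic radius R = A/P = 1731/141.7 = 12.21 ft.
Manning's equation: Q = (1.486/n) A R^(2/3) S^(1/2) = (1.486/0.014) × 1731 × 12.21^(2/3) × 0.0039^(1/2) = 60800 ft³/s.

Q = 60800 ft³/s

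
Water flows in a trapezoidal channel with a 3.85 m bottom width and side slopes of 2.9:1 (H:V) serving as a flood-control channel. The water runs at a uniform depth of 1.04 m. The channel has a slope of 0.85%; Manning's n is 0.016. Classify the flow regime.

With bottom width b = 3.85 m and side slope z = 2.9: A = (b + zy)y = (3.85 + 2.9×1.04)×1.04 = 7.141 m²; P = b + 2y√(1+z²) = 3.85 + 2×1.04×3.068 = 10.23 m.
Hydraulic radius R = A/P = 7.141/10.23 = 0.698 m.
V = (1/n) R^(2/3) √S = (1/0.016) × 0.698^(2/3) × √0.0085 = 4.534 m/s. Hydraulic depth D_h = A/T = 7.141/9.882 = 0.7226 m.
Froude number Fr = V/√(g·D_h) = 4.534/√(9.81×0.7226) = 1.7, which is greater than 1, so the flow is supercritical.

supercritical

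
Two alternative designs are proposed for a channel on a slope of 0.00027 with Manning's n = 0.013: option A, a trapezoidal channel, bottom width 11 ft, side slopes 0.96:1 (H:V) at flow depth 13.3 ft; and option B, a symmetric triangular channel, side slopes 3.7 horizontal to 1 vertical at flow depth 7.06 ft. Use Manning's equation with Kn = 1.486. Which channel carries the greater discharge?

Channel A: With bottom width b = 11 ft and side slope z = 0.96: A = (b + zy)y = (11 + 0.96×13.3)×13.3 = 316.1 ft²; P = b + 2y√(1+z²) = 11 + 2×13.3×1.386 = 47.87 ft. Hydraulic radius R = A/P = 316.1/47.87 = 6.603 ft. Q_A = (1.486/0.013)·316.1·6.603^(2/3)·√0.00027 = 2090 ft³/s.
Channel B: For a triangular section with side slope z = 3.7: A = zy² = 3.7×7.06² = 184.4 ft²; P = 2y√(1+z²) = 2×7.06×3.833 = 54.12 ft. Hydraulic radius R = A/P = 184.4/54.12 = 3.408 ft. Q_B = (1.486/0.013)·184.4·3.408^(2/3)·√0.00027 = 784.4 ft³/s.
Q_A = 2090 ft³/s vs Q_B = 784.4 ft³/s, so channel A carries more.

channel A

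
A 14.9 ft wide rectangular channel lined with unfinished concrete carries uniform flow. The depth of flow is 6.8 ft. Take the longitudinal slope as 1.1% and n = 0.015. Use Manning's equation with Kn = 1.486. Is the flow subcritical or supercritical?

Flow area A = b·y = 14.9 × 6.8 = 101.3 ft². Wetted perimeter P = b + 2y = 14.9 + 2×6.8 = 28.5 ft.
Hydraulic radius R = A/P = 101.3/28.5 = 3.555 ft.
V = (1.486/n) R^(2/3) √S = (1.486/0.015) × 3.555^(2/3) × √0.011 = 24.2 ft/s. Hydraulic depth D_h = A/T = 101.3/14.9 = 6.8 ft.
Froude number Fr = V/√(g·D_h) = 24.2/√(32.2×6.8) = 1.64, which is greater than 1, so the flow is supercritical.

supercritical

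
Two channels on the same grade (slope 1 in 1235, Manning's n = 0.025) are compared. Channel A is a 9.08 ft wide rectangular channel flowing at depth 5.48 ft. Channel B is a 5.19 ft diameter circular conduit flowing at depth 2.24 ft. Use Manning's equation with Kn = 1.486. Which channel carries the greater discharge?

Channel A: Flow area A = b·y = 9.08 × 5.48 = 49.76 ft². Wetted perimeter P = b + 2y = 9.08 + 2×5.48 = 20.04 ft. Hydraulic radius R = A/P = 49.76/20.04 = 2.483 ft. Q_A = (1.486/0.025)·49.76·2.483^(2/3)·√0.0008097 = 154.3 ft³/s.
Channel B: For a circular section of diameter D = 5.19 ft at depth y = 2.24 ft, the central angle is θ = 2 arccos(1 − 2y/D) = 2.867 rad. Then A = (D²/8)(θ − sin θ) = 8.741 ft² and P = Dθ/2 = 7.44 ft. Hydraulic radius R = A/P = 8.741/7.44 = 1.175 ft. Q_B = (1.486/0.025)·8.741·1.175^(2/3)·√0.0008097 = 16.46 ft³/s.
Q_A = 154.3 ft³/s vs Q_B = 16.46 ft³/s, so channel A carries more.

channel A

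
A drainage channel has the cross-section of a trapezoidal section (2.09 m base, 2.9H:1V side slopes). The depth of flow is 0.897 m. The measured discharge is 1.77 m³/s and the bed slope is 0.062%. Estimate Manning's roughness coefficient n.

n = 0.0399

With bottom width b = 2.09 m and side slope z = 2.9: A = (b + zy)y = (2.09 + 2.9×0.897)×0.897 = 4.208 m²; P = b + 2y√(1+z²) = 2.09 + 2×0.897×3.068 = 7.593 m.
Hydraulic radius R = A/P = 4.208/7.593 = 0.5542 m.
Rearranging Manning's equation: n = (1/Q) A R^(2/3) S^(1/2) = (1/1.77) × 4.208 × 0.5542^(2/3) × √0.00062 = 0.0399.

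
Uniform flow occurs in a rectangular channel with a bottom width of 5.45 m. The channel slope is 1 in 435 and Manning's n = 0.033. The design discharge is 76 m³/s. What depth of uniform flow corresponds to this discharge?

y_n = 6.26 m

Manning's equation rearranged: A R^(2/3) = nQ / (1·√S) = 0.033 × 76 / (√0.002299) = 52.31.
Trying y = 6.92 m: A R^(2/3) = 58.97 — high.
Trying y = 4.75 m: A R^(2/3) = 37.33 — low.
Trying y = 6.26 m: A R^(2/3) = 52.31 — close enough.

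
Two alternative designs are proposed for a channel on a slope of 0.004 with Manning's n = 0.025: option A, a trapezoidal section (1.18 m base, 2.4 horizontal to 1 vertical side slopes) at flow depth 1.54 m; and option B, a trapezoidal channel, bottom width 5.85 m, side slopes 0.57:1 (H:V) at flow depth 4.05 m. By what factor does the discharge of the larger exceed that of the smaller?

Channel A: With bottom width b = 1.18 m and side slope z = 2.4: A = (b + zy)y = (1.18 + 2.4×1.54)×1.54 = 7.509 m²; P = b + 2y√(1+z²) = 1.18 + 2×1.54×2.6 = 9.188 m. Hydraulic radius R = A/P = 7.509/9.188 = 0.8173 m. Q_A = (1/0.025)·7.509·0.8173^(2/3)·√0.004 = 16.61 m³/s.
Channel B: With bottom width b = 5.85 m and side slope z = 0.57: A = (b + zy)y = (5.85 + 0.57×4.05)×4.05 = 33.04 m²; P = b + 2y√(1+z²) = 5.85 + 2×4.05×1.151 = 15.17 m. Hydraulic radius R = A/P = 33.04/15.17 = 2.178 m. Q_B = (1/0.025)·33.04·2.178^(2/3)·√0.004 = 140.4 m³/s.
The larger discharge is 140.4 m³/s and the smaller is 16.61 m³/s; the ratio is 8.46.

8.46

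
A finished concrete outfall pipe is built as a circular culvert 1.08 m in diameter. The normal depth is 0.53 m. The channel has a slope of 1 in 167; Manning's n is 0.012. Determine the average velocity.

For a circular section of diameter D = 1.08 m at depth y = 0.53 m, the central angle is θ = 2 arccos(1 − 2y/D) = 3.105 rad. Then A = (D²/8)(θ − sin θ) = 0.4472 m² and P = Dθ/2 = 1.676 m.
Hydraulic radius R = A/P = 0.4472/1.676 = 0.2668 m.
From Manning's equation, V = (1/n) R^(2/3) S^(1/2) = (1/0.012) × 0.2668^(2/3) × 0.005988^(1/2) = 2.67 m/s.

V = 2.67 m/s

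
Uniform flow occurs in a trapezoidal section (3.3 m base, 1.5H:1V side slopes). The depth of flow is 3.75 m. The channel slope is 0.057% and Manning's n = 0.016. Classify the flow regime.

With bottom width b = 3.3 m and side slope z = 1.5: A = (b + zy)y = (3.3 + 1.5×3.75)×3.75 = 33.47 m²; P = b + 2y√(1+z²) = 3.3 + 2×3.75×1.803 = 16.82 m.
Hydraulic radius R = A/P = 33.47/16.82 = 1.99 m.
V = (1/n) R^(2/3) √S = (1/0.016) × 1.99^(2/3) × √0.00057 = 2.361 m/s. Hydraulic depth D_h = A/T = 33.47/14.55 = 2.3 m.
Froude number Fr = V/√(g·D_h) = 2.361/√(9.81×2.3) = 0.497, which is less than 1, so the flow is subcritical.

subcritical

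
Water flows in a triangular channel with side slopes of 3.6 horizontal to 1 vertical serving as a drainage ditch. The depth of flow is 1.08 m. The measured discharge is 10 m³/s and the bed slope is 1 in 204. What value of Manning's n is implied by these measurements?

For a triangular section with side slope z = 3.6: A = zy² = 3.6×1.08² = 4.199 m²; P = 2y√(1+z²) = 2×1.08×3.736 = 8.07 m.
Hydraulic radius R = A/P = 4.199/8.07 = 0.5203 m.
Rearranging Manning's equation: n = (1/Q) A R^(2/3) S^(1/2) = (1/10) × 4.199 × 0.5203^(2/3) × √0.004902 = 0.019.

n = 0.019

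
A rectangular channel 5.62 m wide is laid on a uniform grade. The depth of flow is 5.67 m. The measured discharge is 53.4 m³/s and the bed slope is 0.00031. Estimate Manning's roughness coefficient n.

n = 0.016

Flow area A = b·y = 5.62 × 5.67 = 31.87 m². Wetted perimeter P = b + 2y = 5.62 + 2×5.67 = 16.96 m.
Hydraulic radius R = A/P = 31.87/16.96 = 1.879 m.
Rearranging Manning's equation: n = (1/Q) A R^(2/3) S^(1/2) = (1/53.4) × 31.87 × 1.879^(2/3) × √0.00031 = 0.016.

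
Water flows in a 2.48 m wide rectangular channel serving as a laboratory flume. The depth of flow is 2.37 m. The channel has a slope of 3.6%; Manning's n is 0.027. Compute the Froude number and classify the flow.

supercritical

Flow area A = b·y = 2.48 × 2.37 = 5.878 m². Wetted perimeter P = b + 2y = 2.48 + 2×2.37 = 7.22 m.
Hydraulic radius R = A/P = 5.878/7.22 = 0.8141 m.
V = (1/n) R^(2/3) √S = (1/0.027) × 0.8141^(2/3) × √0.036 = 6.127 m/s. Hydraulic depth D_h = A/T = 5.878/2.48 = 2.37 m.
Froude number Fr = V/√(g·D_h) = 6.127/√(9.81×2.37) = 1.27, which is greater than 1, so the flow is supercritical.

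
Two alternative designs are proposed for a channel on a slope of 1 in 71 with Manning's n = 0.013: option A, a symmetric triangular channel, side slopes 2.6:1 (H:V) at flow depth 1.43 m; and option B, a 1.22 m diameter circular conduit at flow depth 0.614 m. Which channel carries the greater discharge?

Channel A: For a triangular section with side slope z = 2.6: A = zy² = 2.6×1.43² = 5.317 m²; P = 2y√(1+z²) = 2×1.43×2.786 = 7.967 m. Hydraulic radius R = A/P = 5.317/7.967 = 0.6673 m. Q_A = (1/0.013)·5.317·0.6673^(2/3)·√0.01408 = 37.07 m³/s.
Channel B: For a circular section of diameter D = 1.22 m at depth y = 0.614 m, the central angle is θ = 2 arccos(1 − 2y/D) = 3.155 rad. Then A = (D²/8)(θ − sin θ) = 0.5894 m² and P = Dθ/2 = 1.924 m. Hydraulic radius R = A/P = 0.5894/1.924 = 0.3063 m. Q_B = (1/0.013)·0.5894·0.3063^(2/3)·√0.01408 = 2.445 m³/s.
Q_A = 37.07 m³/s vs Q_B = 2.445 m³/s, so channel A carries more.

channel A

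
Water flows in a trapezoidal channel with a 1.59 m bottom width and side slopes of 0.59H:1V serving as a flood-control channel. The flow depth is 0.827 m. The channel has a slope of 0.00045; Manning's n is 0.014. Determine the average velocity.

V = 0.941 m/s

With bottom width b = 1.59 m and side slope z = 0.59: A = (b + zy)y = (1.59 + 0.59×0.827)×0.827 = 1.718 m²; P = b + 2y√(1+z²) = 1.59 + 2×0.827×1.161 = 3.51 m.
Hydraulic radius R = A/P = 1.718/3.51 = 0.4895 m.
From Manning's equation, V = (1/n) R^(2/3) S^(1/2) = (1/0.014) × 0.4895^(2/3) × 0.00045^(1/2) = 0.941 m/s.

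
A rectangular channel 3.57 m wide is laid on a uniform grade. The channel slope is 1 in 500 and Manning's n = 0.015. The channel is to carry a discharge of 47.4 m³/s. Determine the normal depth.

Manning's equation rearranged: A R^(2/3) = nQ / (1·√S) = 0.015 × 47.4 / (√0.002) = 15.9.
Try y = 3.06 m: A R^(2/3) = 11.83 — short.
Try y = 4.65 m: A R^(2/3) = 19.67 — over.
Try y = 3.89 m: A R^(2/3) = 15.89 — close enough.

y_n = 3.89 m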